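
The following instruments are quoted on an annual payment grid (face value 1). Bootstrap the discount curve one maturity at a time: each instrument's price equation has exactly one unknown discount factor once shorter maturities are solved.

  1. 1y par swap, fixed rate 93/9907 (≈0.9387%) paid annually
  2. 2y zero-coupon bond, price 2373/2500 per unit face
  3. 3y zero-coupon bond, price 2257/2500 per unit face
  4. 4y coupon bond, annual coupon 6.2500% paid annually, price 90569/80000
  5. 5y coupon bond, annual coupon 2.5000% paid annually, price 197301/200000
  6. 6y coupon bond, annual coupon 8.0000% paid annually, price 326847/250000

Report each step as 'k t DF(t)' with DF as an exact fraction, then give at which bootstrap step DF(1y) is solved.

1 1 9907/10000
2 2 2373/2500
3 3 2257/2500
4 4 8983/10000
5 5 1089/1250
6 6 8689/10000
DF(1y) is solved at step 1

step 1 [1y] swap r/1=93/9907: DF=(1 − 93/9907·(0))/(1+93/9907) = 9907/10000 ≈ 0.990700
step 2 [2y] zero: DF = P = 2373/2500 ≈ 0.949200
step 3 [3y] zero: DF = P = 2257/2500 ≈ 0.902800
step 4 [4y] bond c/1=1/16: DF=(90569/80000 − 1/16·(0.990700+0.949200+0.902800))/(1+1/16) = 8983/10000 ≈ 0.898300
step 5 [5y] bond c/1=1/40: DF=(197301/200000 − 1/40·(0.990700+0.949200+0.902800+0.898300))/(1+1/40) = 1089/1250 ≈ 0.871200
step 6 [6y] bond c/1=2/25: DF=(326847/250000 − 2/25·(0.990700+0.949200+0.902800+0.898300+0.871200))/(1+2/25) = 8689/10000 ≈ 0.868900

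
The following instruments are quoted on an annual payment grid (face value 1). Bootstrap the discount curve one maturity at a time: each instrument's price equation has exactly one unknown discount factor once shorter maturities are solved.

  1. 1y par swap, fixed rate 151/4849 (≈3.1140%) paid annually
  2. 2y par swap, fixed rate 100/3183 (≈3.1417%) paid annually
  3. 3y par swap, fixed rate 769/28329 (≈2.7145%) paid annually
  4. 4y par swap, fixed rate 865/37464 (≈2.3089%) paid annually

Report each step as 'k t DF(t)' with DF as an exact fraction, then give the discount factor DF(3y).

step 1 [1y] swap r/1=151/4849: DF=(1 − 151/4849·(0))/(1+151/4849) = 4849/5000 ≈ 0.969800
step 2 [2y] swap r/1=100/3183: DF=(1 − 100/3183·(0.969800))/(1+100/3183) = 47/50 ≈ 0.940000
step 3 [3y] swap r/1=769/28329: DF=(1 − 769/28329·(0.969800+0.940000))/(1+769/28329) = 9231/10000 ≈ 0.923100
step 4 [4y] swap r/1=865/37464: DF=(1 − 865/37464·(0.969800+0.940000+0.923100))/(1+865/37464) = 1827/2000 ≈ 0.913500

1 1 4849/5000
2 2 47/50
3 3 9231/10000
4 4 1827/2000
DF(3y) = 9231/10000 ≈ 0.923100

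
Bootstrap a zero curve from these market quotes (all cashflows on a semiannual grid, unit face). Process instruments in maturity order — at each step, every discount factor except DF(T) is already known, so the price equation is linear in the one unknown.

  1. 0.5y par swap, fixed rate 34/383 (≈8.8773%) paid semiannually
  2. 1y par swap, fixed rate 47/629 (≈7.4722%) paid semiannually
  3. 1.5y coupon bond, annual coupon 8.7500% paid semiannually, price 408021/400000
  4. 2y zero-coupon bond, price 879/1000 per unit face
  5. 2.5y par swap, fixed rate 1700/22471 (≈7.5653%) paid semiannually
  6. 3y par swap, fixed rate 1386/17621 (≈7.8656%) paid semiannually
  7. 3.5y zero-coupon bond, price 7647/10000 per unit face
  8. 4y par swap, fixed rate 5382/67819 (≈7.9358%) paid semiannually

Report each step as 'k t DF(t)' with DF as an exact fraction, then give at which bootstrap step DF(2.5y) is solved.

step 1 [0.5y] swap r/2=17/383: DF=(1 − 17/383·(0))/(1+17/383) = 383/400 ≈ 0.957500
step 2 [1y] swap r/2=47/1258: DF=(1 − 47/1258·(0.957500))/(1+47/1258) = 1859/2000 ≈ 0.929500
step 3 [1.5y] bond c/2=7/160: DF=(408021/400000 − 7/160·(0.957500+0.929500))/(1+7/160) = 4491/5000 ≈ 0.898200
step 4 [2y] zero: DF = P = 879/1000 ≈ 0.879000
step 5 [2.5y] swap r/2=850/22471: DF=(1 − 850/22471·(0.957500+0.929500+0.898200+0.879000))/(1+850/22471) = 83/100 ≈ 0.830000
step 6 [3y] swap r/2=693/17621: DF=(1 − 693/17621·(0.957500+0.929500+0.898200+0.879000+0.830000))/(1+693/17621) = 7921/10000 ≈ 0.792100
step 7 [3.5y] zero: DF = P = 7647/10000 ≈ 0.764700
step 8 [4y] swap r/2=2691/67819: DF=(1 − 2691/67819·(0.957500+0.929500+0.898200+0.879000+0.830000+0.792100+0.764700))/(1+2691/67819) = 7309/10000 ≈ 0.730900

1 1/2 383/400
2 1 1859/2000
3 3/2 4491/5000
4 2 879/1000
5 5/2 83/100
6 3 7921/10000
7 7/2 7647/10000
8 4 7309/10000
DF(2.5y) is solved at step 5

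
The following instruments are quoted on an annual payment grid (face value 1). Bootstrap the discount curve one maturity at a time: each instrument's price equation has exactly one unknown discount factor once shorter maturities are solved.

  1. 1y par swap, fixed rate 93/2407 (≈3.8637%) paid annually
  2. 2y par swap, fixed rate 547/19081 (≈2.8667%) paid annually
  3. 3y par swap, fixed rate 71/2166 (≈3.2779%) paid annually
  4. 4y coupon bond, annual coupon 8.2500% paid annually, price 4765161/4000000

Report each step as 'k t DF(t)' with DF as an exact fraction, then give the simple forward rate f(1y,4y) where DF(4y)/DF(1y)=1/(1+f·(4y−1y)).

step 1 [1y] swap r/1=93/2407: DF=(1 − 93/2407·(0))/(1+93/2407) = 2407/2500 ≈ 0.962800
step 2 [2y] swap r/1=547/19081: DF=(1 − 547/19081·(0.962800))/(1+547/19081) = 9453/10000 ≈ 0.945300
step 3 [3y] swap r/1=71/2166: DF=(1 − 71/2166·(0.962800+0.945300))/(1+71/2166) = 9077/10000 ≈ 0.907700
step 4 [4y] bond c/1=33/400: DF=(4765161/4000000 − 33/400·(0.962800+0.945300+0.907700))/(1+33/400) = 8859/10000 ≈ 0.885900

1 1 2407/2500
2 2 9453/10000
3 3 9077/10000
4 4 8859/10000
f(1y,4y) = ((2407/2500)/(8859/10000) − 1)/(3) = 769/26577 ≈ 2.8935%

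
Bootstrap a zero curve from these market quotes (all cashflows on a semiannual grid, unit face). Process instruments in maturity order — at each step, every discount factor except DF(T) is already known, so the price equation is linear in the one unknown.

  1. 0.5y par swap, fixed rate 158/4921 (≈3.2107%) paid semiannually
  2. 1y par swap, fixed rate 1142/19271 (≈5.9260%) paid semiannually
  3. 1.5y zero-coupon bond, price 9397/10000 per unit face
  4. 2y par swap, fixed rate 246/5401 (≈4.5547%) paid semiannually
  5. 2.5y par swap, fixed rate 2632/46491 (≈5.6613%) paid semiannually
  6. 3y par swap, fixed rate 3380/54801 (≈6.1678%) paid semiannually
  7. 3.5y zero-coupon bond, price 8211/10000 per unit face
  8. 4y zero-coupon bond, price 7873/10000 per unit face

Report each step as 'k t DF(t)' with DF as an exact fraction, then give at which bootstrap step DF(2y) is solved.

step 1 [0.5y] swap r/2=79/4921: DF=(1 − 79/4921·(0))/(1+79/4921) = 4921/5000 ≈ 0.984200
step 2 [1y] swap r/2=571/19271: DF=(1 − 571/19271·(0.984200))/(1+571/19271) = 9429/10000 ≈ 0.942900
step 3 [1.5y] zero: DF = P = 9397/10000 ≈ 0.939700
step 4 [2y] swap r/2=123/5401: DF=(1 − 123/5401·(0.984200+0.942900+0.939700))/(1+123/5401) = 9139/10000 ≈ 0.913900
step 5 [2.5y] swap r/2=1316/46491: DF=(1 − 1316/46491·(0.984200+0.942900+0.939700+0.913900))/(1+1316/46491) = 2171/2500 ≈ 0.868400
step 6 [3y] swap r/2=1690/54801: DF=(1 − 1690/54801·(0.984200+0.942900+0.939700+0.913900+0.868400))/(1+1690/54801) = 831/1000 ≈ 0.831000
step 7 [3.5y] zero: DF = P = 8211/10000 ≈ 0.821100
step 8 [4y] zero: DF = P = 7873/10000 ≈ 0.787300

1 1/2 4921/5000
2 1 9429/10000
3 3/2 9397/10000
4 2 9139/10000
5 5/2 2171/2500
6 3 831/1000
7 7/2 8211/10000
8 4 7873/10000
DF(2y) is solved at step 4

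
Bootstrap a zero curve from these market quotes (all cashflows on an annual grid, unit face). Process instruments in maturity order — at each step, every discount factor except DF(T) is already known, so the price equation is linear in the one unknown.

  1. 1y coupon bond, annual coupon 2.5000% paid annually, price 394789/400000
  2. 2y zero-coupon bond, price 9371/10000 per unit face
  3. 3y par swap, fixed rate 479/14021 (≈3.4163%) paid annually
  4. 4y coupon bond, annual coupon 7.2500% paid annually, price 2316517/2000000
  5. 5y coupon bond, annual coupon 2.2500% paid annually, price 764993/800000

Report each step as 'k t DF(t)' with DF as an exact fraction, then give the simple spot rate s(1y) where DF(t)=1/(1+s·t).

step 1 [1y] bond c/1=1/40: DF=(394789/400000 − 1/40·(0))/(1+1/40) = 9629/10000 ≈ 0.962900
step 2 [2y] zero: DF = P = 9371/10000 ≈ 0.937100
step 3 [3y] swap r/1=479/14021: DF=(1 − 479/14021·(0.962900+0.937100))/(1+479/14021) = 4521/5000 ≈ 0.904200
step 4 [4y] bond c/1=29/400: DF=(2316517/2000000 − 29/400·(0.962900+0.937100+0.904200))/(1+29/400) = 1113/1250 ≈ 0.890400
step 5 [5y] bond c/1=9/400: DF=(764993/800000 − 9/400·(0.962900+0.937100+0.904200+0.890400))/(1+9/400) = 8539/10000 ≈ 0.853900

1 1 9629/10000
2 2 9371/10000
3 3 4521/5000
4 4 1113/1250
5 5 8539/10000
s(1y) = (1/(9629/10000) − 1)/(1) = 371/9629 ≈ 3.8529%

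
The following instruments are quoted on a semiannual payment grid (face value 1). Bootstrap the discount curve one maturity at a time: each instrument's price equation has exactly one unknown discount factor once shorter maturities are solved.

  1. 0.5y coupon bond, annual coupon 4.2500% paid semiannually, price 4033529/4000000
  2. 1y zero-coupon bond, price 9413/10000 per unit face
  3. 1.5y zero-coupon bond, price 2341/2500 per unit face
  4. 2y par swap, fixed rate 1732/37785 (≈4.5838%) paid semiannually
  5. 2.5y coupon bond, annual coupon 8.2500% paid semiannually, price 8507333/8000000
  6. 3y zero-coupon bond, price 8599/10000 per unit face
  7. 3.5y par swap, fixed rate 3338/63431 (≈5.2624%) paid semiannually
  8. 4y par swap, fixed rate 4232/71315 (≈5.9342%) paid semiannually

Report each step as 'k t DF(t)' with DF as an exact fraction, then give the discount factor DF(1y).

1 1/2 4937/5000
2 1 9413/10000
3 3/2 2341/2500
4 2 4567/5000
5 5/2 2179/2500
6 3 8599/10000
7 7/2 8331/10000
8 4 1971/2500
DF(1y) = 9413/10000 ≈ 0.941300

step 1 [0.5y] bond c/2=17/800: DF=(4033529/4000000 − 17/800·(0))/(1+17/800) = 4937/5000 ≈ 0.987400
step 2 [1y] zero: DF = P = 9413/10000 ≈ 0.941300
step 3 [1.5y] zero: DF = P = 2341/2500 ≈ 0.936400
step 4 [2y] swap r/2=866/37785: DF=(1 − 866/37785·(0.987400+0.941300+0.936400))/(1+866/37785) = 4567/5000 ≈ 0.913400
step 5 [2.5y] bond c/2=33/800: DF=(8507333/8000000 − 33/800·(0.987400+0.941300+0.936400+0.913400))/(1+33/800) = 2179/2500 ≈ 0.871600
step 6 [3y] zero: DF = P = 8599/10000 ≈ 0.859900
step 7 [3.5y] swap r/2=1669/63431: DF=(1 − 1669/63431·(0.987400+0.941300+0.936400+0.913400+0.871600+0.859900))/(1+1669/63431) = 8331/10000 ≈ 0.833100
step 8 [4y] swap r/2=2116/71315: DF=(1 − 2116/71315·(0.987400+0.941300+0.936400+0.913400+0.871600+0.859900+0.833100))/(1+2116/71315) = 1971/2500 ≈ 0.788400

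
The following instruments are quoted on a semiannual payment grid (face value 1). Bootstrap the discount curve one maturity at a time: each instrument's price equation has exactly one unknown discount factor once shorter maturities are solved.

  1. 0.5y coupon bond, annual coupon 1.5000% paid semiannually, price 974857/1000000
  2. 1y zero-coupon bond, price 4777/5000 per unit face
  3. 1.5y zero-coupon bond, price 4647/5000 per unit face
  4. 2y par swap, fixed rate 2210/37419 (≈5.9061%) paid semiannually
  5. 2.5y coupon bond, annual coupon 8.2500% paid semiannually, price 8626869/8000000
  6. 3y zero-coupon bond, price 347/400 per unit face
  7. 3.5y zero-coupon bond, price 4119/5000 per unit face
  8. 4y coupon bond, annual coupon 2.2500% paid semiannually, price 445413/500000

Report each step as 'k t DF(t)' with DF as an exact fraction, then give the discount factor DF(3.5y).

1 1/2 2419/2500
2 1 4777/5000
3 3/2 4647/5000
4 2 1779/2000
5 5/2 4437/5000
6 3 347/400
7 7/2 4119/5000
8 4 4053/5000
DF(3.5y) = 4119/5000 ≈ 0.823800

step 1 [0.5y] bond c/2=3/400: DF=(974857/1000000 − 3/400·(0))/(1+3/400) = 2419/2500 ≈ 0.967600
step 2 [1y] zero: DF = P = 4777/5000 ≈ 0.955400
step 3 [1.5y] zero: DF = P = 4647/5000 ≈ 0.929400
step 4 [2y] swap r/2=1105/37419: DF=(1 − 1105/37419·(0.967600+0.955400+0.929400))/(1+1105/37419) = 1779/2000 ≈ 0.889500
step 5 [2.5y] bond c/2=33/800: DF=(8626869/8000000 − 33/800·(0.967600+0.955400+0.929400+0.889500))/(1+33/800) = 4437/5000 ≈ 0.887400
step 6 [3y] zero: DF = P = 347/400 ≈ 0.867500
step 7 [3.5y] zero: DF = P = 4119/5000 ≈ 0.823800
step 8 [4y] bond c/2=9/800: DF=(445413/500000 − 9/800·(0.967600+0.955400+0.929400+0.889500+0.887400+0.867500+0.823800))/(1+9/800) = 4053/5000 ≈ 0.810600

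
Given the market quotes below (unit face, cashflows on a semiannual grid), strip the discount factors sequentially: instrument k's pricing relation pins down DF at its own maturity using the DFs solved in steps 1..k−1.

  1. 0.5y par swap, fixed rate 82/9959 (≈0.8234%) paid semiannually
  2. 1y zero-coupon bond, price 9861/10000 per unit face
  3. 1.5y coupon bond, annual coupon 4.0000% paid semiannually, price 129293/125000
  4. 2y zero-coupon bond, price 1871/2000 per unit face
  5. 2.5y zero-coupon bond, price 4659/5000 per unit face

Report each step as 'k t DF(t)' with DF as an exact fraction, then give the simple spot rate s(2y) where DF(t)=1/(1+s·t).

1 1/2 9959/10000
2 1 9861/10000
3 3/2 1219/1250
4 2 1871/2000
5 5/2 4659/5000
s(2y) = (1/(1871/2000) − 1)/(2) = 129/3742 ≈ 3.4474%

step 1 [0.5y] swap r/2=41/9959: DF=(1 − 41/9959·(0))/(1+41/9959) = 9959/10000 ≈ 0.995900
step 2 [1y] zero: DF = P = 9861/10000 ≈ 0.986100
step 3 [1.5y] bond c/2=1/50: DF=(129293/125000 − 1/50·(0.995900+0.986100))/(1+1/50) = 1219/1250 ≈ 0.975200
step 4 [2y] zero: DF = P = 1871/2000 ≈ 0.935500
step 5 [2.5y] zero: DF = P = 4659/5000 ≈ 0.931800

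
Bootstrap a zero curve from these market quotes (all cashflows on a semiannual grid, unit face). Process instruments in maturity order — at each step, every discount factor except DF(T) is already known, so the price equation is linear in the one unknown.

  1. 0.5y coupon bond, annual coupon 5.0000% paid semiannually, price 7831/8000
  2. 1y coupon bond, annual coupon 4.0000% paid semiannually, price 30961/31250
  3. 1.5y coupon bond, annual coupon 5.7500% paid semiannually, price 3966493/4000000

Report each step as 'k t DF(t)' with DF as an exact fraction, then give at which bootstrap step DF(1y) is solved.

step 1 [0.5y] bond c/2=1/40: DF=(7831/8000 − 1/40·(0))/(1+1/40) = 191/200 ≈ 0.955000
step 2 [1y] bond c/2=1/50: DF=(30961/31250 − 1/50·(0.955000))/(1+1/50) = 4763/5000 ≈ 0.952600
step 3 [1.5y] bond c/2=23/800: DF=(3966493/4000000 − 23/800·(0.955000+0.952600))/(1+23/800) = 4553/5000 ≈ 0.910600

1 1/2 191/200
2 1 4763/5000
3 3/2 4553/5000
DF(1y) is solved at step 2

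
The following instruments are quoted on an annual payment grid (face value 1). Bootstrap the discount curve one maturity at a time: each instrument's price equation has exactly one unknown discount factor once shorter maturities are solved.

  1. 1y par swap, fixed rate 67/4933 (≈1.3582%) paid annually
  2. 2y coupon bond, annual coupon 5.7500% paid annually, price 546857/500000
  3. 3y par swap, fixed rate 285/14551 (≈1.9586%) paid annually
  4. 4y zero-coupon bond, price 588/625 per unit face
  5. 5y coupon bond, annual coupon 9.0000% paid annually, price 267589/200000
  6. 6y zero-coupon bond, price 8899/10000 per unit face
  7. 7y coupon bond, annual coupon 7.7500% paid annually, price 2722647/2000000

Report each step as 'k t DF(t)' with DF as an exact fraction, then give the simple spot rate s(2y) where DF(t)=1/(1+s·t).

1 1 4933/5000
2 2 4903/5000
3 3 943/1000
4 4 588/625
5 5 1819/2000
6 6 8899/10000
7 7 857/1000
s(2y) = (1/(4903/5000) − 1)/(2) = 97/9806 ≈ 0.9892%

step 1 [1y] swap r/1=67/4933: DF=(1 − 67/4933·(0))/(1+67/4933) = 4933/5000 ≈ 0.986600
step 2 [2y] bond c/1=23/400: DF=(546857/500000 − 23/400·(0.986600))/(1+23/400) = 4903/5000 ≈ 0.980600
step 3 [3y] swap r/1=285/14551: DF=(1 − 285/14551·(0.986600+0.980600))/(1+285/14551) = 943/1000 ≈ 0.943000
step 4 [4y] zero: DF = P = 588/625 ≈ 0.940800
step 5 [5y] bond c/1=9/100: DF=(267589/200000 − 9/100·(0.986600+0.980600+0.943000+0.940800))/(1+9/100) = 1819/2000 ≈ 0.909500
step 6 [6y] zero: DF = P = 8899/10000 ≈ 0.889900
step 7 [7y] bond c/1=31/400: DF=(2722647/2000000 − 31/400·(0.986600+0.980600+0.943000+0.940800+0.909500+0.889900))/(1+31/400) = 857/1000 ≈ 0.857000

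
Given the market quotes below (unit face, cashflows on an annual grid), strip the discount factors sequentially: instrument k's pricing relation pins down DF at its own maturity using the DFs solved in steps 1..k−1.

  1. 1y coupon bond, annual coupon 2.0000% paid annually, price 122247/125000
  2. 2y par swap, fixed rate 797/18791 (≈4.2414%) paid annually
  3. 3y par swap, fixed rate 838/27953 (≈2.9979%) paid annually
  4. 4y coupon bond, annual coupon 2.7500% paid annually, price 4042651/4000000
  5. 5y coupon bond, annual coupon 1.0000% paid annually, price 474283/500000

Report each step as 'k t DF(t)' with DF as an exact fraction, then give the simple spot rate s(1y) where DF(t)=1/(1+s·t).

1 1 2397/2500
2 2 9203/10000
3 3 4581/5000
4 4 568/625
5 5 361/400
s(1y) = (1/(2397/2500) − 1)/(1) = 103/2397 ≈ 4.2970%

step 1 [1y] bond c/1=1/50: DF=(122247/125000 − 1/50·(0))/(1+1/50) = 2397/2500 ≈ 0.958800
step 2 [2y] swap r/1=797/18791: DF=(1 − 797/18791·(0.958800))/(1+797/18791) = 9203/10000 ≈ 0.920300
step 3 [3y] swap r/1=838/27953: DF=(1 − 838/27953·(0.958800+0.920300))/(1+838/27953) = 4581/5000 ≈ 0.916200
step 4 [4y] bond c/1=11/400: DF=(4042651/4000000 − 11/400·(0.958800+0.920300+0.916200))/(1+11/400) = 568/625 ≈ 0.908800
step 5 [5y] bond c/1=1/100: DF=(474283/500000 − 1/100·(0.958800+0.920300+0.916200+0.908800))/(1+1/100) = 361/400 ≈ 0.902500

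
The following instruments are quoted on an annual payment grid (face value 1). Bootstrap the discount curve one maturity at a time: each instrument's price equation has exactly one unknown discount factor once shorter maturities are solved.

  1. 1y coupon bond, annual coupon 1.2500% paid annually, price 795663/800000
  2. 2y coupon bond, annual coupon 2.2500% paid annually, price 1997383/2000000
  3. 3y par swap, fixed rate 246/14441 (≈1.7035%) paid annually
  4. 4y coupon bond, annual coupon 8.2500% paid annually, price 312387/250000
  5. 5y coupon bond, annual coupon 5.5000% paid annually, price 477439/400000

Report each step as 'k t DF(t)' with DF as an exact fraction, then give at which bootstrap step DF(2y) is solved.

1 1 9823/10000
2 2 9551/10000
3 3 2377/2500
4 4 4671/5000
5 5 9321/10000
DF(2y) is solved at step 2

step 1 [1y] bond c/1=1/80: DF=(795663/800000 − 1/80·(0))/(1+1/80) = 9823/10000 ≈ 0.982300
step 2 [2y] bond c/1=9/400: DF=(1997383/2000000 − 9/400·(0.982300))/(1+9/400) = 9551/10000 ≈ 0.955100
step 3 [3y] swap r/1=246/14441: DF=(1 − 246/14441·(0.982300+0.955100))/(1+246/14441) = 2377/2500 ≈ 0.950800
step 4 [4y] bond c/1=33/400: DF=(312387/250000 − 33/400·(0.982300+0.955100+0.950800))/(1+33/400) = 4671/5000 ≈ 0.934200
step 5 [5y] bond c/1=11/200: DF=(477439/400000 − 11/200·(0.982300+0.955100+0.950800+0.934200))/(1+11/200) = 9321/10000 ≈ 0.932100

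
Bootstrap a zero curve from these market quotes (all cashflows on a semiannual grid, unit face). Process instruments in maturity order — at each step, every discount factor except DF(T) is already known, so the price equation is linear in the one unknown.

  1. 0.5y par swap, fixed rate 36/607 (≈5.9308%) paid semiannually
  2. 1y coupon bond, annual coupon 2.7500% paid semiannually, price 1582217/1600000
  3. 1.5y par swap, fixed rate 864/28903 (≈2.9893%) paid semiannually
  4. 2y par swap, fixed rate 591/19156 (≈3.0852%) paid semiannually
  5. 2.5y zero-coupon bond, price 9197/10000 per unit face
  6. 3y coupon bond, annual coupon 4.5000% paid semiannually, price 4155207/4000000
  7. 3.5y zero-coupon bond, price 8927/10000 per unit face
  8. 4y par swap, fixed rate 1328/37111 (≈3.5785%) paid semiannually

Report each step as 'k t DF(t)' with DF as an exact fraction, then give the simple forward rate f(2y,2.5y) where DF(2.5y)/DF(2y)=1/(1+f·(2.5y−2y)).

step 1 [0.5y] swap r/2=18/607: DF=(1 − 18/607·(0))/(1+18/607) = 607/625 ≈ 0.971200
step 2 [1y] bond c/2=11/800: DF=(1582217/1600000 − 11/800·(0.971200))/(1+11/800) = 9623/10000 ≈ 0.962300
step 3 [1.5y] swap r/2=432/28903: DF=(1 − 432/28903·(0.971200+0.962300))/(1+432/28903) = 598/625 ≈ 0.956800
step 4 [2y] swap r/2=591/38312: DF=(1 − 591/38312·(0.971200+0.962300+0.956800))/(1+591/38312) = 9409/10000 ≈ 0.940900
step 5 [2.5y] zero: DF = P = 9197/10000 ≈ 0.919700
step 6 [3y] bond c/2=9/400: DF=(4155207/4000000 − 9/400·(0.971200+0.962300+0.956800+0.940900+0.919700))/(1+9/400) = 4557/5000 ≈ 0.911400
step 7 [3.5y] zero: DF = P = 8927/10000 ≈ 0.892700
step 8 [4y] swap r/2=664/37111: DF=(1 − 664/37111·(0.971200+0.962300+0.956800+0.940900+0.919700+0.911400+0.892700))/(1+664/37111) = 542/625 ≈ 0.867200

1 1/2 607/625
2 1 9623/10000
3 3/2 598/625
4 2 9409/10000
5 5/2 9197/10000
6 3 4557/5000
7 7/2 8927/10000
8 4 542/625
f(2y,2.5y) = ((9409/10000)/(9197/10000) − 1)/(1/2) = 424/9197 ≈ 4.6102%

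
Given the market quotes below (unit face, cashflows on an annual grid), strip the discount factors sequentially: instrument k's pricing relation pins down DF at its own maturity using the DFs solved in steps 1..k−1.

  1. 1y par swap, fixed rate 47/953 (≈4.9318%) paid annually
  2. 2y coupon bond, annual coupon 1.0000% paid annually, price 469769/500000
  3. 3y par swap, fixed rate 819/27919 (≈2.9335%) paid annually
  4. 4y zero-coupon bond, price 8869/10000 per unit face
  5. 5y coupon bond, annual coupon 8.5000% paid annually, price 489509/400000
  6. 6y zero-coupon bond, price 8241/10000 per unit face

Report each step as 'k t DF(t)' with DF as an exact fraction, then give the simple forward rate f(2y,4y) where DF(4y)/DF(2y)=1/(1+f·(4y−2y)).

1 1 953/1000
2 2 1151/1250
3 3 9181/10000
4 4 8869/10000
5 5 8397/10000
6 6 8241/10000
f(2y,4y) = ((1151/1250)/(8869/10000) − 1)/(2) = 339/17738 ≈ 1.9112%

step 1 [1y] swap r/1=47/953: DF=(1 − 47/953·(0))/(1+47/953) = 953/1000 ≈ 0.953000
step 2 [2y] bond c/1=1/100: DF=(469769/500000 − 1/100·(0.953000))/(1+1/100) = 1151/1250 ≈ 0.920800
step 3 [3y] swap r/1=819/27919: DF=(1 − 819/27919·(0.953000+0.920800))/(1+819/27919) = 9181/10000 ≈ 0.918100
step 4 [4y] zero: DF = P = 8869/10000 ≈ 0.886900
step 5 [5y] bond c/1=17/200: DF=(489509/400000 − 17/200·(0.953000+0.920800+0.918100+0.886900))/(1+17/200) = 8397/10000 ≈ 0.839700
step 6 [6y] zero: DF = P = 8241/10000 ≈ 0.824100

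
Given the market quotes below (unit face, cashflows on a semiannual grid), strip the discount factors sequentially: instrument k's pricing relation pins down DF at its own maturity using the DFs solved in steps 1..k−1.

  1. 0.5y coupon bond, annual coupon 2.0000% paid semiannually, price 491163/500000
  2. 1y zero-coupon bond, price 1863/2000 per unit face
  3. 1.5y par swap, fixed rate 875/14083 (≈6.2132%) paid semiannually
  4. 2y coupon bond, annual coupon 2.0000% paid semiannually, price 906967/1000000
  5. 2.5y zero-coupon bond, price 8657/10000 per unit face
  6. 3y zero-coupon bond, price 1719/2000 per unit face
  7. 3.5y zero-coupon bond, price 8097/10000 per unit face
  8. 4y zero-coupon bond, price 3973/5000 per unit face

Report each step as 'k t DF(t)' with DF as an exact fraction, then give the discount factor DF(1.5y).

1 1/2 4863/5000
2 1 1863/2000
3 3/2 73/80
4 2 8701/10000
5 5/2 8657/10000
6 3 1719/2000
7 7/2 8097/10000
8 4 3973/5000
DF(1.5y) = 73/80 ≈ 0.912500

step 1 [0.5y] bond c/2=1/100: DF=(491163/500000 − 1/100·(0))/(1+1/100) = 4863/5000 ≈ 0.972600
step 2 [1y] zero: DF = P = 1863/2000 ≈ 0.931500
step 3 [1.5y] swap r/2=875/28166: DF=(1 − 875/28166·(0.972600+0.931500))/(1+875/28166) = 73/80 ≈ 0.912500
step 4 [2y] bond c/2=1/100: DF=(906967/1000000 − 1/100·(0.972600+0.931500+0.912500))/(1+1/100) = 8701/10000 ≈ 0.870100
step 5 [2.5y] zero: DF = P = 8657/10000 ≈ 0.865700
step 6 [3y] zero: DF = P = 1719/2000 ≈ 0.859500
step 7 [3.5y] zero: DF = P = 8097/10000 ≈ 0.809700
step 8 [4y] zero: DF = P = 3973/5000 ≈ 0.794600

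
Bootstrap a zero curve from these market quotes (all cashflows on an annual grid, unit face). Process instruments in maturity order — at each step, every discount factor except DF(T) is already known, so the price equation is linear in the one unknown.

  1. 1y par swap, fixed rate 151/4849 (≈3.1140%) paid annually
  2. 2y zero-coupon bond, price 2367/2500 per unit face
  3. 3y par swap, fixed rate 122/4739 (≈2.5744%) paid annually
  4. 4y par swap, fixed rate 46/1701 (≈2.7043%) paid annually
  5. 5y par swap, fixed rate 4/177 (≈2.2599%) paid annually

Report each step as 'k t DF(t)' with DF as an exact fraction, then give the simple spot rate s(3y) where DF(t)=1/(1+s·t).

step 1 [1y] swap r/1=151/4849: DF=(1 − 151/4849·(0))/(1+151/4849) = 4849/5000 ≈ 0.969800
step 2 [2y] zero: DF = P = 2367/2500 ≈ 0.946800
step 3 [3y] swap r/1=122/4739: DF=(1 − 122/4739·(0.969800+0.946800))/(1+122/4739) = 2317/2500 ≈ 0.926800
step 4 [4y] swap r/1=46/1701: DF=(1 − 46/1701·(0.969800+0.946800+0.926800))/(1+46/1701) = 2247/2500 ≈ 0.898800
step 5 [5y] swap r/1=4/177: DF=(1 − 4/177·(0.969800+0.946800+0.926800+0.898800))/(1+4/177) = 1119/1250 ≈ 0.895200

1 1 4849/5000
2 2 2367/2500
3 3 2317/2500
4 4 2247/2500
5 5 1119/1250
s(3y) = (1/(2317/2500) − 1)/(3) = 61/2317 ≈ 2.6327%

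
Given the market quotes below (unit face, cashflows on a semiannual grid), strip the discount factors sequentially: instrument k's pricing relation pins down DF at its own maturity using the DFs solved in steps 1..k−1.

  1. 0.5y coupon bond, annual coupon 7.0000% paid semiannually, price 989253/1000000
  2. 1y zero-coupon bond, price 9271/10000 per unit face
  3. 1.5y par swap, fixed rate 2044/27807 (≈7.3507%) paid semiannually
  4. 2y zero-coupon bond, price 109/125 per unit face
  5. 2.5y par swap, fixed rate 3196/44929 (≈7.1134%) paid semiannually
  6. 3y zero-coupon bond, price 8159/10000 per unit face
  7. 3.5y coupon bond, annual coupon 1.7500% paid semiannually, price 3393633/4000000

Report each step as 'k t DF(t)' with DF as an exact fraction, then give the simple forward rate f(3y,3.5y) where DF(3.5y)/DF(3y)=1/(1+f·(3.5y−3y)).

step 1 [0.5y] bond c/2=7/200: DF=(989253/1000000 − 7/200·(0))/(1+7/200) = 4779/5000 ≈ 0.955800
step 2 [1y] zero: DF = P = 9271/10000 ≈ 0.927100
step 3 [1.5y] swap r/2=1022/27807: DF=(1 − 1022/27807·(0.955800+0.927100))/(1+1022/27807) = 4489/5000 ≈ 0.897800
step 4 [2y] zero: DF = P = 109/125 ≈ 0.872000
step 5 [2.5y] swap r/2=1598/44929: DF=(1 − 1598/44929·(0.955800+0.927100+0.897800+0.872000))/(1+1598/44929) = 4201/5000 ≈ 0.840200
step 6 [3y] zero: DF = P = 8159/10000 ≈ 0.815900
step 7 [3.5y] bond c/2=7/800: DF=(3393633/4000000 − 7/800·(0.955800+0.927100+0.897800+0.872000+0.840200+0.815900))/(1+7/800) = 159/200 ≈ 0.795000

1 1/2 4779/5000
2 1 9271/10000
3 3/2 4489/5000
4 2 109/125
5 5/2 4201/5000
6 3 8159/10000
7 7/2 159/200
f(3y,3.5y) = ((8159/10000)/(159/200) − 1)/(1/2) = 209/3975 ≈ 5.2579%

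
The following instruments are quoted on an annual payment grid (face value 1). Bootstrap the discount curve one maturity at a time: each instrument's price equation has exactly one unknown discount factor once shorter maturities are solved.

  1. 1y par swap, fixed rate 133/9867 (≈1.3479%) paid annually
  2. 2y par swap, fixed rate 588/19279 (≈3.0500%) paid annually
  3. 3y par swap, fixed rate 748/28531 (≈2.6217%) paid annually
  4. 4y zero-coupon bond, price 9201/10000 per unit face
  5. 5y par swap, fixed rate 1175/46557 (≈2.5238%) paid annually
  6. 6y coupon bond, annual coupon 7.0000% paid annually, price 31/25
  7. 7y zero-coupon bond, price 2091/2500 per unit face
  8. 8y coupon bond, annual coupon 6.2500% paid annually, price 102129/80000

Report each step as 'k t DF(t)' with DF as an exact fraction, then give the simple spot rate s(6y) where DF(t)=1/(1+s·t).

1 1 9867/10000
2 2 2353/2500
3 3 2313/2500
4 4 9201/10000
5 5 353/400
6 6 8543/10000
7 7 2091/2500
8 8 4141/5000
s(6y) = (1/(8543/10000) − 1)/(6) = 1457/51258 ≈ 2.8425%

step 1 [1y] swap r/1=133/9867: DF=(1 − 133/9867·(0))/(1+133/9867) = 9867/10000 ≈ 0.986700
step 2 [2y] swap r/1=588/19279: DF=(1 − 588/19279·(0.986700))/(1+588/19279) = 2353/2500 ≈ 0.941200
step 3 [3y] swap r/1=748/28531: DF=(1 − 748/28531·(0.986700+0.941200))/(1+748/28531) = 2313/2500 ≈ 0.925200
step 4 [4y] zero: DF = P = 9201/10000 ≈ 0.920100
step 5 [5y] swap r/1=1175/46557: DF=(1 − 1175/46557·(0.986700+0.941200+0.925200+0.920100))/(1+1175/46557) = 353/400 ≈ 0.882500
step 6 [6y] bond c/1=7/100: DF=(31/25 − 7/100·(0.986700+0.941200+0.925200+0.920100+0.882500))/(1+7/100) = 8543/10000 ≈ 0.854300
step 7 [7y] zero: DF = P = 2091/2500 ≈ 0.836400
step 8 [8y] bond c/1=1/16: DF=(102129/80000 − 1/16·(0.986700+0.941200+0.925200+0.920100+0.882500+0.854300+0.836400))/(1+1/16) = 4141/5000 ≈ 0.828200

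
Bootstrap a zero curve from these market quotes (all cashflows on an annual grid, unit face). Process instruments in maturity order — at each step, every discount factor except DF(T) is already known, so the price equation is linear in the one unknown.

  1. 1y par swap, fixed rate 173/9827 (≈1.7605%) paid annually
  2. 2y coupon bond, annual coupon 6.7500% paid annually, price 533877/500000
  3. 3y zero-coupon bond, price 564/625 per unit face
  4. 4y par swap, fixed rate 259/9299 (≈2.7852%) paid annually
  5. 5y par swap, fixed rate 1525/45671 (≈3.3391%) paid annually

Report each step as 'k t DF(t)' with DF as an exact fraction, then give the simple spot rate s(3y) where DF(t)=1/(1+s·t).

step 1 [1y] swap r/1=173/9827: DF=(1 − 173/9827·(0))/(1+173/9827) = 9827/10000 ≈ 0.982700
step 2 [2y] bond c/1=27/400: DF=(533877/500000 − 27/400·(0.982700))/(1+27/400) = 9381/10000 ≈ 0.938100
step 3 [3y] zero: DF = P = 564/625 ≈ 0.902400
step 4 [4y] swap r/1=259/9299: DF=(1 − 259/9299·(0.982700+0.938100+0.902400))/(1+259/9299) = 2241/2500 ≈ 0.896400
step 5 [5y] swap r/1=1525/45671: DF=(1 − 1525/45671·(0.982700+0.938100+0.902400+0.896400))/(1+1525/45671) = 339/400 ≈ 0.847500

1 1 9827/10000
2 2 9381/10000
3 3 564/625
4 4 2241/2500
5 5 339/400
s(3y) = (1/(564/625) − 1)/(3) = 61/1692 ≈ 3.6052%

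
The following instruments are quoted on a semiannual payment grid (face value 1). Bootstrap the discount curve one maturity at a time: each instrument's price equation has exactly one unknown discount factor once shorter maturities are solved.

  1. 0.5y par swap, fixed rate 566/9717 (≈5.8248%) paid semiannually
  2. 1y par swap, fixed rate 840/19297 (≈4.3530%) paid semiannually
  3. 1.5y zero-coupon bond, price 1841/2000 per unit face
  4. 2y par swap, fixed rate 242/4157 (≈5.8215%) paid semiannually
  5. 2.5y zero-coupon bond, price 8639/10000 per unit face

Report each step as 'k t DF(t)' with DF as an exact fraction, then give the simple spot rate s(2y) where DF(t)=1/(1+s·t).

step 1 [0.5y] swap r/2=283/9717: DF=(1 − 283/9717·(0))/(1+283/9717) = 9717/10000 ≈ 0.971700
step 2 [1y] swap r/2=420/19297: DF=(1 − 420/19297·(0.971700))/(1+420/19297) = 479/500 ≈ 0.958000
step 3 [1.5y] zero: DF = P = 1841/2000 ≈ 0.920500
step 4 [2y] swap r/2=121/4157: DF=(1 − 121/4157·(0.971700+0.958000+0.920500))/(1+121/4157) = 8911/10000 ≈ 0.891100
step 5 [2.5y] zero: DF = P = 8639/10000 ≈ 0.863900

1 1/2 9717/10000
2 1 479/500
3 3/2 1841/2000
4 2 8911/10000
5 5/2 8639/10000
s(2y) = (1/(8911/10000) − 1)/(2) = 1089/17822 ≈ 6.1104%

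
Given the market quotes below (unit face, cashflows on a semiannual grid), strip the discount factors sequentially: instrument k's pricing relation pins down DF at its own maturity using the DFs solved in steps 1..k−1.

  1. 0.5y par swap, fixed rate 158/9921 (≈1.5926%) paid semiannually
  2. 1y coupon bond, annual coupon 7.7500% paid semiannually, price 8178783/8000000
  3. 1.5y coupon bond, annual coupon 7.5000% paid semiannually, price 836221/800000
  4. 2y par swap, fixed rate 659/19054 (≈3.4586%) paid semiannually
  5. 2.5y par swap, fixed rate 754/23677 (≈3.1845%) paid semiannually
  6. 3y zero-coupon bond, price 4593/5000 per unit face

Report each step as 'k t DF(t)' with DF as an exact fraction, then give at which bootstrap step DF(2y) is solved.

1 1/2 9921/10000
2 1 592/625
3 3/2 4687/5000
4 2 9341/10000
5 5/2 4623/5000
6 3 4593/5000
DF(2y) is solved at step 4

step 1 [0.5y] swap r/2=79/9921: DF=(1 − 79/9921·(0))/(1+79/9921) = 9921/10000 ≈ 0.992100
step 2 [1y] bond c/2=31/800: DF=(8178783/8000000 − 31/800·(0.992100))/(1+31/800) = 592/625 ≈ 0.947200
step 3 [1.5y] bond c/2=3/80: DF=(836221/800000 − 3/80·(0.992100+0.947200))/(1+3/80) = 4687/5000 ≈ 0.937400
step 4 [2y] swap r/2=659/38108: DF=(1 − 659/38108·(0.992100+0.947200+0.937400))/(1+659/38108) = 9341/10000 ≈ 0.934100
step 5 [2.5y] swap r/2=377/23677: DF=(1 − 377/23677·(0.992100+0.947200+0.937400+0.934100))/(1+377/23677) = 4623/5000 ≈ 0.924600
step 6 [3y] zero: DF = P = 4593/5000 ≈ 0.918600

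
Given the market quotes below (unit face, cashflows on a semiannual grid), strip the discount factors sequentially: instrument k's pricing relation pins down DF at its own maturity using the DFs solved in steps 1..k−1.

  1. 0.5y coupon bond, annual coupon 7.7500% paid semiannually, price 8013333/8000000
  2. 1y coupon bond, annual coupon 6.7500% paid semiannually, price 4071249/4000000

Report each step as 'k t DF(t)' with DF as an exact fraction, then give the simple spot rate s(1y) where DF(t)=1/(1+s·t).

step 1 [0.5y] bond c/2=31/800: DF=(8013333/8000000 − 31/800·(0))/(1+31/800) = 9643/10000 ≈ 0.964300
step 2 [1y] bond c/2=27/800: DF=(4071249/4000000 − 27/800·(0.964300))/(1+27/800) = 9531/10000 ≈ 0.953100

1 1/2 9643/10000
2 1 9531/10000
s(1y) = (1/(9531/10000) − 1)/(1) = 469/9531 ≈ 4.9208%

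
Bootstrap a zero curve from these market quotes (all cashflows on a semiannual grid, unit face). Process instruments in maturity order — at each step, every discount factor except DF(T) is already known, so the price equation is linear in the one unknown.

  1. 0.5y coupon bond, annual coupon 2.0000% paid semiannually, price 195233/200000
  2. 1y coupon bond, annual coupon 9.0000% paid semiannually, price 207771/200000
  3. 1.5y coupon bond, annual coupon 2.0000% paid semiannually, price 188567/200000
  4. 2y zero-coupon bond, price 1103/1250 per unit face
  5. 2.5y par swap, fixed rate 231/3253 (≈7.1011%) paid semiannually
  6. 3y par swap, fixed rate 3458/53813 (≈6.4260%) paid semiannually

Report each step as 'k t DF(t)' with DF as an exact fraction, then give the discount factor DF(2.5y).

1 1/2 1933/2000
2 1 381/400
3 3/2 1829/2000
4 2 1103/1250
5 5/2 8383/10000
6 3 8271/10000
DF(2.5y) = 8383/10000 ≈ 0.838300

step 1 [0.5y] bond c/2=1/100: DF=(195233/200000 − 1/100·(0))/(1+1/100) = 1933/2000 ≈ 0.966500
step 2 [1y] bond c/2=9/200: DF=(207771/200000 − 9/200·(0.966500))/(1+9/200) = 381/400 ≈ 0.952500
step 3 [1.5y] bond c/2=1/100: DF=(188567/200000 − 1/100·(0.966500+0.952500))/(1+1/100) = 1829/2000 ≈ 0.914500
step 4 [2y] zero: DF = P = 1103/1250 ≈ 0.882400
step 5 [2.5y] swap r/2=231/6506: DF=(1 − 231/6506·(0.966500+0.952500+0.914500+0.882400))/(1+231/6506) = 8383/10000 ≈ 0.838300
step 6 [3y] swap r/2=1729/53813: DF=(1 − 1729/53813·(0.966500+0.952500+0.914500+0.882400+0.838300))/(1+1729/53813) = 8271/10000 ≈ 0.827100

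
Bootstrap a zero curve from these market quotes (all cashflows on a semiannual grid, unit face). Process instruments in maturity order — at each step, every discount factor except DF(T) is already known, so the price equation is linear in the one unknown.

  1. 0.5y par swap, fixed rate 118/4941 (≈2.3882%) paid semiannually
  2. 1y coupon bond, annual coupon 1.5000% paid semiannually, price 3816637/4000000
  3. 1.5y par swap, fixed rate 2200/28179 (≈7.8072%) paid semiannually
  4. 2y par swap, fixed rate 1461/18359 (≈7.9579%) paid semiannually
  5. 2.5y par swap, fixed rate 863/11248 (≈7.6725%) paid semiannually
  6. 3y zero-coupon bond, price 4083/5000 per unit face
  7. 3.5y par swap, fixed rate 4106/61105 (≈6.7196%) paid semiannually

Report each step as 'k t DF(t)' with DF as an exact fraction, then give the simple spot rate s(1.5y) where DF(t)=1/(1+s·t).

1 1/2 4941/5000
2 1 9397/10000
3 3/2 89/100
4 2 8539/10000
5 5/2 4137/5000
6 3 4083/5000
7 7/2 7947/10000
s(1.5y) = (1/(89/100) − 1)/(3/2) = 22/267 ≈ 8.2397%

step 1 [0.5y] swap r/2=59/4941: DF=(1 − 59/4941·(0))/(1+59/4941) = 4941/5000 ≈ 0.988200
step 2 [1y] bond c/2=3/400: DF=(3816637/4000000 − 3/400·(0.988200))/(1+3/400) = 9397/10000 ≈ 0.939700
step 3 [1.5y] swap r/2=1100/28179: DF=(1 − 1100/28179·(0.988200+0.939700))/(1+1100/28179) = 89/100 ≈ 0.890000
step 4 [2y] swap r/2=1461/36718: DF=(1 − 1461/36718·(0.988200+0.939700+0.890000))/(1+1461/36718) = 8539/10000 ≈ 0.853900
step 5 [2.5y] swap r/2=863/22496: DF=(1 − 863/22496·(0.988200+0.939700+0.890000+0.853900))/(1+863/22496) = 4137/5000 ≈ 0.827400
step 6 [3y] zero: DF = P = 4083/5000 ≈ 0.816600
step 7 [3.5y] swap r/2=2053/61105: DF=(1 − 2053/61105·(0.988200+0.939700+0.890000+0.853900+0.827400+0.816600))/(1+2053/61105) = 7947/10000 ≈ 0.794700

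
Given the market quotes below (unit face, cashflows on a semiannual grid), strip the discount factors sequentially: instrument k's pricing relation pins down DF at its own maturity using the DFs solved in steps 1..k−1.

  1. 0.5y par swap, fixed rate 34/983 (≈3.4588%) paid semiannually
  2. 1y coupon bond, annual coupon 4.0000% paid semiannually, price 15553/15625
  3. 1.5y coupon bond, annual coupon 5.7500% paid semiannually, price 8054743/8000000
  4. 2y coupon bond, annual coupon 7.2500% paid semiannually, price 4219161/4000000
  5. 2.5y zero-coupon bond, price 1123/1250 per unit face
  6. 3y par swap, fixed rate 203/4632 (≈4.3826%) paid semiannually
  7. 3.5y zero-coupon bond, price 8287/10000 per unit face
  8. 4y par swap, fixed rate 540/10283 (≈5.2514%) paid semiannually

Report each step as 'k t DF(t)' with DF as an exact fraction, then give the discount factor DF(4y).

1 1/2 983/1000
2 1 4783/5000
3 3/2 1849/2000
4 2 9177/10000
5 5/2 1123/1250
6 3 4391/5000
7 7/2 8287/10000
8 4 811/1000
DF(4y) = 811/1000 ≈ 0.811000

step 1 [0.5y] swap r/2=17/983: DF=(1 − 17/983·(0))/(1+17/983) = 983/1000 ≈ 0.983000
step 2 [1y] bond c/2=1/50: DF=(15553/15625 − 1/50·(0.983000))/(1+1/50) = 4783/5000 ≈ 0.956600
step 3 [1.5y] bond c/2=23/800: DF=(8054743/8000000 − 23/800·(0.983000+0.956600))/(1+23/800) = 1849/2000 ≈ 0.924500
step 4 [2y] bond c/2=29/800: DF=(4219161/4000000 − 29/800·(0.983000+0.956600+0.924500))/(1+29/800) = 9177/10000 ≈ 0.917700
step 5 [2.5y] zero: DF = P = 1123/1250 ≈ 0.898400
step 6 [3y] swap r/2=203/9264: DF=(1 − 203/9264·(0.983000+0.956600+0.924500+0.917700+0.898400))/(1+203/9264) = 4391/5000 ≈ 0.878200
step 7 [3.5y] zero: DF = P = 8287/10000 ≈ 0.828700
step 8 [4y] swap r/2=270/10283: DF=(1 − 270/10283·(0.983000+0.956600+0.924500+0.917700+0.898400+0.878200+0.828700))/(1+270/10283) = 811/1000 ≈ 0.811000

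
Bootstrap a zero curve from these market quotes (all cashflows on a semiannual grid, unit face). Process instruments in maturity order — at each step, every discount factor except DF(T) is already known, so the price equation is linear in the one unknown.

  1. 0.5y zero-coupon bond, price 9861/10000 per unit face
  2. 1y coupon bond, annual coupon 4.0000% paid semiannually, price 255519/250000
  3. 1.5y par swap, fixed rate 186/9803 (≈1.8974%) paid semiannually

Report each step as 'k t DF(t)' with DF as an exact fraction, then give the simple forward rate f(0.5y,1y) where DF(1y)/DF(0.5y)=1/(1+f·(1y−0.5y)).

step 1 [0.5y] zero: DF = P = 9861/10000 ≈ 0.986100
step 2 [1y] bond c/2=1/50: DF=(255519/250000 − 1/50·(0.986100))/(1+1/50) = 9827/10000 ≈ 0.982700
step 3 [1.5y] swap r/2=93/9803: DF=(1 − 93/9803·(0.986100+0.982700))/(1+93/9803) = 9721/10000 ≈ 0.972100

1 1/2 9861/10000
2 1 9827/10000
3 3/2 9721/10000
f(0.5y,1y) = ((9861/10000)/(9827/10000) − 1)/(1/2) = 68/9827 ≈ 0.6920%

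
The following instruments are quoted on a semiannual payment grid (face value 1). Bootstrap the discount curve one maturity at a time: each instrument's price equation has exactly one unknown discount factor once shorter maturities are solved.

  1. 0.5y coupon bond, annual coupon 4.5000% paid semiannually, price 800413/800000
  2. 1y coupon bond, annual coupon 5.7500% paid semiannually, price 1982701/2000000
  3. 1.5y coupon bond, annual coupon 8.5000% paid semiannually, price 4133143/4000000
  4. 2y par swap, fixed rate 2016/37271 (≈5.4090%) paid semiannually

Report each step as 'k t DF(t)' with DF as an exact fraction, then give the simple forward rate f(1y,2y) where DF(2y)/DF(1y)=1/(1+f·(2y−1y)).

step 1 [0.5y] bond c/2=9/400: DF=(800413/800000 − 9/400·(0))/(1+9/400) = 1957/2000 ≈ 0.978500
step 2 [1y] bond c/2=23/800: DF=(1982701/2000000 − 23/800·(0.978500))/(1+23/800) = 9363/10000 ≈ 0.936300
step 3 [1.5y] bond c/2=17/400: DF=(4133143/4000000 − 17/400·(0.978500+0.936300))/(1+17/400) = 9131/10000 ≈ 0.913100
step 4 [2y] swap r/2=1008/37271: DF=(1 − 1008/37271·(0.978500+0.936300+0.913100))/(1+1008/37271) = 562/625 ≈ 0.899200

1 1/2 1957/2000
2 1 9363/10000
3 3/2 9131/10000
4 2 562/625
f(1y,2y) = ((9363/10000)/(562/625) − 1)/(1) = 371/8992 ≈ 4.1259%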